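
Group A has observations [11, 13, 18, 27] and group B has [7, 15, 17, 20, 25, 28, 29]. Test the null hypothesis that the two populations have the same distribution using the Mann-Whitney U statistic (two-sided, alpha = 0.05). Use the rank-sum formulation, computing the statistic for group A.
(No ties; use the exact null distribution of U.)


Step 1: Combine and sort all 11 observations; assign midranks.
sorted (value, group): (7,Y), (11,X), (13,X), (15,Y), (17,Y), (18,X), (20,Y), (25,Y), (27,X), (28,Y), (29,Y)
ranks: 7->1, 11->2, 13->3, 15->4, 17->5, 18->6, 20->7, 25->8, 27->9, 28->10, 29->11
Step 2: Rank sum for X: R1 = 2 + 3 + 6 + 9 = 20.
Step 3: U_X = R1 - n1(n1+1)/2 = 20 - 4*5/2 = 20 - 10 = 10.
       U_Y = n1*n2 - U_X = 28 - 10 = 18.
Step 4: No ties, so the exact null distribution of U (based on enumerating the C(11,4) = 330 equally likely rank assignments) gives the two-sided p-value.
Step 5: p-value = 0.527273; compare to alpha = 0.05. fail to reject H0.

U_X = 10, p = 0.527273, fail to reject H0 at alpha = 0.05.


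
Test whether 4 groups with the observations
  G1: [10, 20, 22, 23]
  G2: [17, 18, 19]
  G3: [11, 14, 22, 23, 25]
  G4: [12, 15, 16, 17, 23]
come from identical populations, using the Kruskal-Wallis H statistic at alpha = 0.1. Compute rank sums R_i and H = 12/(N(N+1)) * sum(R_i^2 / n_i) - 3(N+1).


Step 1: Combine all N = 17 observations and assign midranks.
sorted (value, group, rank): (10,G1,1), (11,G3,2), (12,G4,3), (14,G3,4), (15,G4,5), (16,G4,6), (17,G2,7.5), (17,G4,7.5), (18,G2,9), (19,G2,10), (20,G1,11), (22,G1,12.5), (22,G3,12.5), (23,G1,15), (23,G3,15), (23,G4,15), (25,G3,17)
Step 2: Sum ranks within each group.
R_1 = 39.5 (n_1 = 4)
R_2 = 26.5 (n_2 = 3)
R_3 = 50.5 (n_3 = 5)
R_4 = 36.5 (n_4 = 5)
Step 3: H = 12/(N(N+1)) * sum(R_i^2/n_i) - 3(N+1)
     = 12/(17*18) * (39.5^2/4 + 26.5^2/3 + 50.5^2/5 + 36.5^2/5) - 3*18
     = 0.039216 * 1400.65 - 54
     = 0.927288.
Step 4: Ties present; correction factor C = 1 - 36/(17^3 - 17) = 0.992647. Corrected H = 0.927288 / 0.992647 = 0.934156.
Step 5: Under H0, H ~ chi^2(3); p-value = 0.817178.
Step 6: alpha = 0.1. fail to reject H0.

H = 0.9342, df = 3, p = 0.817178, fail to reject H0.


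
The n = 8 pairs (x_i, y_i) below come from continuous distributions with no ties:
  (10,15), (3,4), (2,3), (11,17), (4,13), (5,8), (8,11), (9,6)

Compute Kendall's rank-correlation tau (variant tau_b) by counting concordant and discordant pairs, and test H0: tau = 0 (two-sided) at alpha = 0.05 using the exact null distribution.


Step 1: Enumerate the 28 unordered pairs (i,j) with i<j and classify each by sign(x_j-x_i) * sign(y_j-y_i).
  (1,2):dx=-7,dy=-11->C; (1,3):dx=-8,dy=-12->C; (1,4):dx=+1,dy=+2->C; (1,5):dx=-6,dy=-2->C
  (1,6):dx=-5,dy=-7->C; (1,7):dx=-2,dy=-4->C; (1,8):dx=-1,dy=-9->C; (2,3):dx=-1,dy=-1->C
  (2,4):dx=+8,dy=+13->C; (2,5):dx=+1,dy=+9->C; (2,6):dx=+2,dy=+4->C; (2,7):dx=+5,dy=+7->C
  (2,8):dx=+6,dy=+2->C; (3,4):dx=+9,dy=+14->C; (3,5):dx=+2,dy=+10->C; (3,6):dx=+3,dy=+5->C
  (3,7):dx=+6,dy=+8->C; (3,8):dx=+7,dy=+3->C; (4,5):dx=-7,dy=-4->C; (4,6):dx=-6,dy=-9->C
  (4,7):dx=-3,dy=-6->C; (4,8):dx=-2,dy=-11->C; (5,6):dx=+1,dy=-5->D; (5,7):dx=+4,dy=-2->D
  (5,8):dx=+5,dy=-7->D; (6,7):dx=+3,dy=+3->C; (6,8):dx=+4,dy=-2->D; (7,8):dx=+1,dy=-5->D
Step 2: C = 23, D = 5, total pairs = 28.
Step 3: tau = (C - D)/(n(n-1)/2) = (23 - 5)/28 = 0.642857.
Step 4: Exact two-sided p-value (enumerate n! = 40320 permutations of y under H0): p = 0.031151.
Step 5: alpha = 0.05. reject H0.

tau_b = 0.6429 (C=23, D=5), p = 0.031151, reject H0.


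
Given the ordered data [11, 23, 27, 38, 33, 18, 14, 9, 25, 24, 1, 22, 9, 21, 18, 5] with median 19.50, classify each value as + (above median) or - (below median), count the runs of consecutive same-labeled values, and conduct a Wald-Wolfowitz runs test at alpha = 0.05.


Step 1: Compute median = 19.50; label A = above, B = below.
Labels in order: BAAAABBBAABABABB  (n_A = 8, n_B = 8)
Step 2: Count runs R = 9.
Step 3: Under H0 (random ordering), E[R] = 2*n_A*n_B/(n_A+n_B) + 1 = 2*8*8/16 + 1 = 9.0000.
        Var[R] = 2*n_A*n_B*(2*n_A*n_B - n_A - n_B) / ((n_A+n_B)^2 * (n_A+n_B-1)) = 14336/3840 = 3.7333.
        SD[R] = 1.9322.
Step 4: R = E[R], so z = 0 with no continuity correction.
Step 5: Two-sided p-value via normal approximation = 2*(1 - Phi(|z|)) = 1.000000.
Step 6: alpha = 0.05. fail to reject H0.

R = 9, z = 0.0000, p = 1.000000, fail to reject H0.


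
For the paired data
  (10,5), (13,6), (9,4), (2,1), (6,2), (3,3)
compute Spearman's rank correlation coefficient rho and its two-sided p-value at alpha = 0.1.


Step 1: Rank x and y separately (midranks; no ties here).
rank(x): 10->5, 13->6, 9->4, 2->1, 6->3, 3->2
rank(y): 5->5, 6->6, 4->4, 1->1, 2->2, 3->3
Step 2: d_i = R_x(i) - R_y(i); compute d_i^2.
  (5-5)^2=0, (6-6)^2=0, (4-4)^2=0, (1-1)^2=0, (3-2)^2=1, (2-3)^2=1
sum(d^2) = 2.
Step 3: rho = 1 - 6*2 / (6*(6^2 - 1)) = 1 - 12/210 = 0.942857.
Step 4: Under H0, t = rho * sqrt((n-2)/(1-rho^2)) = 5.6595 ~ t(4).
Step 5: Two-sided p-value from the t-distribution with 4 df = 0.004805.
Step 6: alpha = 0.1. reject H0.

rho = 0.9429, p = 0.004805, reject H0 at alpha = 0.1.


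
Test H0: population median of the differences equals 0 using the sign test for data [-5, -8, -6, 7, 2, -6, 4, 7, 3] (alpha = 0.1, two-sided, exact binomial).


Step 1: Discard zero differences. Original n = 9; n_eff = number of nonzero differences = 9.
Nonzero differences (with sign): -5, -8, -6, +7, +2, -6, +4, +7, +3
Step 2: Count signs: positive = 5, negative = 4.
Step 3: Under H0: P(positive) = 0.5, so the number of positives S ~ Bin(9, 0.5).
Step 4: Two-sided exact p-value = sum of Bin(9,0.5) probabilities at or below the observed probability = 1.000000.
Step 5: alpha = 0.1. fail to reject H0.

n_eff = 9, pos = 5, neg = 4, p = 1.000000, fail to reject H0.


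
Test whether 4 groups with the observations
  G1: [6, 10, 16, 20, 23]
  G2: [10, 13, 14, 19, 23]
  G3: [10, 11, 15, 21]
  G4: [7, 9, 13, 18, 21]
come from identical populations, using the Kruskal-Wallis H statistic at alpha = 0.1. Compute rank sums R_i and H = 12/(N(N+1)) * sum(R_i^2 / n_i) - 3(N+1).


Step 1: Combine all N = 19 observations and assign midranks.
sorted (value, group, rank): (6,G1,1), (7,G4,2), (9,G4,3), (10,G1,5), (10,G2,5), (10,G3,5), (11,G3,7), (13,G2,8.5), (13,G4,8.5), (14,G2,10), (15,G3,11), (16,G1,12), (18,G4,13), (19,G2,14), (20,G1,15), (21,G3,16.5), (21,G4,16.5), (23,G1,18.5), (23,G2,18.5)
Step 2: Sum ranks within each group.
R_1 = 51.5 (n_1 = 5)
R_2 = 56 (n_2 = 5)
R_3 = 39.5 (n_3 = 4)
R_4 = 43 (n_4 = 5)
Step 3: H = 12/(N(N+1)) * sum(R_i^2/n_i) - 3(N+1)
     = 12/(19*20) * (51.5^2/5 + 56^2/5 + 39.5^2/4 + 43^2/5) - 3*20
     = 0.031579 * 1917.51 - 60
     = 0.553026.
Step 4: Ties present; correction factor C = 1 - 42/(19^3 - 19) = 0.993860. Corrected H = 0.553026 / 0.993860 = 0.556443.
Step 5: Under H0, H ~ chi^2(3); p-value = 0.906327.
Step 6: alpha = 0.1. fail to reject H0.

H = 0.5564, df = 3, p = 0.906327, fail to reject H0.


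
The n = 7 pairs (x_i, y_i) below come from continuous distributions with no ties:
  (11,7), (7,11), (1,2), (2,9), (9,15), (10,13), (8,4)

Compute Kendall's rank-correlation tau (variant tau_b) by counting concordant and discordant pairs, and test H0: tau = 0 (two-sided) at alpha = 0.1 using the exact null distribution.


Step 1: Enumerate the 21 unordered pairs (i,j) with i<j and classify each by sign(x_j-x_i) * sign(y_j-y_i).
  (1,2):dx=-4,dy=+4->D; (1,3):dx=-10,dy=-5->C; (1,4):dx=-9,dy=+2->D; (1,5):dx=-2,dy=+8->D
  (1,6):dx=-1,dy=+6->D; (1,7):dx=-3,dy=-3->C; (2,3):dx=-6,dy=-9->C; (2,4):dx=-5,dy=-2->C
  (2,5):dx=+2,dy=+4->C; (2,6):dx=+3,dy=+2->C; (2,7):dx=+1,dy=-7->D; (3,4):dx=+1,dy=+7->C
  (3,5):dx=+8,dy=+13->C; (3,6):dx=+9,dy=+11->C; (3,7):dx=+7,dy=+2->C; (4,5):dx=+7,dy=+6->C
  (4,6):dx=+8,dy=+4->C; (4,7):dx=+6,dy=-5->D; (5,6):dx=+1,dy=-2->D; (5,7):dx=-1,dy=-11->C
  (6,7):dx=-2,dy=-9->C
Step 2: C = 14, D = 7, total pairs = 21.
Step 3: tau = (C - D)/(n(n-1)/2) = (14 - 7)/21 = 0.333333.
Step 4: Exact two-sided p-value (enumerate n! = 5040 permutations of y under H0): p = 0.381349.
Step 5: alpha = 0.1. fail to reject H0.

tau_b = 0.3333 (C=14, D=7), p = 0.381349, fail to reject H0.


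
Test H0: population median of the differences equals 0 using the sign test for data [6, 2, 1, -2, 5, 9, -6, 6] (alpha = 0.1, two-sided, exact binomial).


Step 1: Discard zero differences. Original n = 8; n_eff = number of nonzero differences = 8.
Nonzero differences (with sign): +6, +2, +1, -2, +5, +9, -6, +6
Step 2: Count signs: positive = 6, negative = 2.
Step 3: Under H0: P(positive) = 0.5, so the number of positives S ~ Bin(8, 0.5).
Step 4: Two-sided exact p-value = sum of Bin(8,0.5) probabilities at or below the observed probability = 0.289062.
Step 5: alpha = 0.1. fail to reject H0.

n_eff = 8, pos = 6, neg = 2, p = 0.289062, fail to reject H0.


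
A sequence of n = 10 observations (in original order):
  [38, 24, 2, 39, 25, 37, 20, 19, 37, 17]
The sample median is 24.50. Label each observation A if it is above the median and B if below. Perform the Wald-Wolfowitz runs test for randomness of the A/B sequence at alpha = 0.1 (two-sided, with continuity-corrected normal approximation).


Step 1: Compute median = 24.50; label A = above, B = below.
Labels in order: ABBAAABBAB  (n_A = 5, n_B = 5)
Step 2: Count runs R = 6.
Step 3: Under H0 (random ordering), E[R] = 2*n_A*n_B/(n_A+n_B) + 1 = 2*5*5/10 + 1 = 6.0000.
        Var[R] = 2*n_A*n_B*(2*n_A*n_B - n_A - n_B) / ((n_A+n_B)^2 * (n_A+n_B-1)) = 2000/900 = 2.2222.
        SD[R] = 1.4907.
Step 4: R = E[R], so z = 0 with no continuity correction.
Step 5: Two-sided p-value via normal approximation = 2*(1 - Phi(|z|)) = 1.000000.
Step 6: alpha = 0.1. fail to reject H0.

R = 6, z = 0.0000, p = 1.000000, fail to reject H0.


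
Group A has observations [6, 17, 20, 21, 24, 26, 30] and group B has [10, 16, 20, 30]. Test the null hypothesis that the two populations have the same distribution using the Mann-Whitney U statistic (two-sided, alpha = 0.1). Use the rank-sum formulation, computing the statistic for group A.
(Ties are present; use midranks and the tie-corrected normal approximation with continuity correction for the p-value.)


Step 1: Combine and sort all 11 observations; assign midranks.
sorted (value, group): (6,X), (10,Y), (16,Y), (17,X), (20,X), (20,Y), (21,X), (24,X), (26,X), (30,X), (30,Y)
ranks: 6->1, 10->2, 16->3, 17->4, 20->5.5, 20->5.5, 21->7, 24->8, 26->9, 30->10.5, 30->10.5
Step 2: Rank sum for X: R1 = 1 + 4 + 5.5 + 7 + 8 + 9 + 10.5 = 45.
Step 3: U_X = R1 - n1(n1+1)/2 = 45 - 7*8/2 = 45 - 28 = 17.
       U_Y = n1*n2 - U_X = 28 - 17 = 11.
Step 4: Ties are present, so use the tie-corrected normal approximation (with continuity correction) for the p-value.
Step 5: p-value = 0.635059; compare to alpha = 0.1. fail to reject H0.

U_X = 17, p = 0.635059, fail to reject H0 at alpha = 0.1.


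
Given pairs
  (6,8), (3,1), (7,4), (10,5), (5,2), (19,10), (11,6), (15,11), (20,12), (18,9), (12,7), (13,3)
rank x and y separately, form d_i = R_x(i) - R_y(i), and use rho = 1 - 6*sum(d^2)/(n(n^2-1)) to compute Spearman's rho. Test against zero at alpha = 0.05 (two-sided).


Step 1: Rank x and y separately (midranks; no ties here).
rank(x): 6->3, 3->1, 7->4, 10->5, 5->2, 19->11, 11->6, 15->9, 20->12, 18->10, 12->7, 13->8
rank(y): 8->8, 1->1, 4->4, 5->5, 2->2, 10->10, 6->6, 11->11, 12->12, 9->9, 7->7, 3->3
Step 2: d_i = R_x(i) - R_y(i); compute d_i^2.
  (3-8)^2=25, (1-1)^2=0, (4-4)^2=0, (5-5)^2=0, (2-2)^2=0, (11-10)^2=1, (6-6)^2=0, (9-11)^2=4, (12-12)^2=0, (10-9)^2=1, (7-7)^2=0, (8-3)^2=25
sum(d^2) = 56.
Step 3: rho = 1 - 6*56 / (12*(12^2 - 1)) = 1 - 336/1716 = 0.804196.
Step 4: Under H0, t = rho * sqrt((n-2)/(1-rho^2)) = 4.2787 ~ t(10).
Step 5: Two-sided p-value from the t-distribution with 10 df = 0.001615.
Step 6: alpha = 0.05. reject H0.

rho = 0.8042, p = 0.001615, reject H0 at alpha = 0.05.


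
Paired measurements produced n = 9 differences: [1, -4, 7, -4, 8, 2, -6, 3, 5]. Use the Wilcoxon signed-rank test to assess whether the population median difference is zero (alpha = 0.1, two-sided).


Step 1: Drop any zero differences (none here) and take |d_i|.
|d| = [1, 4, 7, 4, 8, 2, 6, 3, 5]
Step 2: Midrank |d_i| (ties get averaged ranks).
ranks: |1|->1, |4|->4.5, |7|->8, |4|->4.5, |8|->9, |2|->2, |6|->7, |3|->3, |5|->6
Step 3: Attach original signs; sum ranks with positive sign and with negative sign.
W+ = 1 + 8 + 9 + 2 + 3 + 6 = 29
W- = 4.5 + 4.5 + 7 = 16
(Check: W+ + W- = 45 should equal n(n+1)/2 = 45.)
Step 4: Test statistic W = min(W+, W-) = 16.
Step 5: Ties in |d|, so use the tie-corrected normal approximation.
        E[W] = n(n+1)/4 = 9*10/4 = 22.5.
        Tie groups: |d|=4 (t=2); sum(t^3 - t) = 6.
        Var[W] = n(n+1)(2n+1)/24 - sum(t^3-t)/48 = 1710/24 - 6/48 = 71.125.
        z = (W - E[W]) / sqrt(Var[W]) = (16 - 22.5) / 8.4336 = -0.7707.
        Two-sided p = 2*Phi(z) = 0.440867.
Step 6: alpha = 0.1. fail to reject H0.

W+ = 29, W- = 16, W = min = 16, p = 0.440867, fail to reject H0.


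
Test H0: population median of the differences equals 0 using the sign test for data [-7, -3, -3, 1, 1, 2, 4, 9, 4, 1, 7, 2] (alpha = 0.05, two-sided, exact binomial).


Step 1: Discard zero differences. Original n = 12; n_eff = number of nonzero differences = 12.
Nonzero differences (with sign): -7, -3, -3, +1, +1, +2, +4, +9, +4, +1, +7, +2
Step 2: Count signs: positive = 9, negative = 3.
Step 3: Under H0: P(positive) = 0.5, so the number of positives S ~ Bin(12, 0.5).
Step 4: Two-sided exact p-value = sum of Bin(12,0.5) probabilities at or below the observed probability = 0.145996.
Step 5: alpha = 0.05. fail to reject H0.

n_eff = 12, pos = 9, neg = 3, p = 0.145996, fail to reject H0.


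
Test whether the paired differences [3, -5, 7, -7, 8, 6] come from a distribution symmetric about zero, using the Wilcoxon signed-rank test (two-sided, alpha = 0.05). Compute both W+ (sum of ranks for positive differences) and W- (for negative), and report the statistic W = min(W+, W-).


Step 1: Drop any zero differences (none here) and take |d_i|.
|d| = [3, 5, 7, 7, 8, 6]
Step 2: Midrank |d_i| (ties get averaged ranks).
ranks: |3|->1, |5|->2, |7|->4.5, |7|->4.5, |8|->6, |6|->3
Step 3: Attach original signs; sum ranks with positive sign and with negative sign.
W+ = 1 + 4.5 + 6 + 3 = 14.5
W- = 2 + 4.5 = 6.5
(Check: W+ + W- = 21 should equal n(n+1)/2 = 21.)
Step 4: Test statistic W = min(W+, W-) = 6.5.
Step 5: Ties in |d|, so use the tie-corrected normal approximation.
        E[W] = n(n+1)/4 = 6*7/4 = 10.5.
        Tie groups: |d|=7 (t=2); sum(t^3 - t) = 6.
        Var[W] = n(n+1)(2n+1)/24 - sum(t^3-t)/48 = 546/24 - 6/48 = 22.625.
        z = (W - E[W]) / sqrt(Var[W]) = (6.5 - 10.5) / 4.7566 = -0.8409.
        Two-sided p = 2*Phi(z) = 0.400381.
Step 6: alpha = 0.05. fail to reject H0.

W+ = 14.5, W- = 6.5, W = min = 6.5, p = 0.400381, fail to reject H0.


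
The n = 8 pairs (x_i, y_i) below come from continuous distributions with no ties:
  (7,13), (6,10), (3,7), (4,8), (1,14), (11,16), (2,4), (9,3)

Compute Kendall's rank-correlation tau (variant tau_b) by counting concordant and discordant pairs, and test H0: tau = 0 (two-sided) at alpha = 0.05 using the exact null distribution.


Step 1: Enumerate the 28 unordered pairs (i,j) with i<j and classify each by sign(x_j-x_i) * sign(y_j-y_i).
  (1,2):dx=-1,dy=-3->C; (1,3):dx=-4,dy=-6->C; (1,4):dx=-3,dy=-5->C; (1,5):dx=-6,dy=+1->D
  (1,6):dx=+4,dy=+3->C; (1,7):dx=-5,dy=-9->C; (1,8):dx=+2,dy=-10->D; (2,3):dx=-3,dy=-3->C
  (2,4):dx=-2,dy=-2->C; (2,5):dx=-5,dy=+4->D; (2,6):dx=+5,dy=+6->C; (2,7):dx=-4,dy=-6->C
  (2,8):dx=+3,dy=-7->D; (3,4):dx=+1,dy=+1->C; (3,5):dx=-2,dy=+7->D; (3,6):dx=+8,dy=+9->C
  (3,7):dx=-1,dy=-3->C; (3,8):dx=+6,dy=-4->D; (4,5):dx=-3,dy=+6->D; (4,6):dx=+7,dy=+8->C
  (4,7):dx=-2,dy=-4->C; (4,8):dx=+5,dy=-5->D; (5,6):dx=+10,dy=+2->C; (5,7):dx=+1,dy=-10->D
  (5,8):dx=+8,dy=-11->D; (6,7):dx=-9,dy=-12->C; (6,8):dx=-2,dy=-13->C; (7,8):dx=+7,dy=-1->D
Step 2: C = 17, D = 11, total pairs = 28.
Step 3: tau = (C - D)/(n(n-1)/2) = (17 - 11)/28 = 0.214286.
Step 4: Exact two-sided p-value (enumerate n! = 40320 permutations of y under H0): p = 0.548413.
Step 5: alpha = 0.05. fail to reject H0.

tau_b = 0.2143 (C=17, D=11), p = 0.548413, fail to reject H0.


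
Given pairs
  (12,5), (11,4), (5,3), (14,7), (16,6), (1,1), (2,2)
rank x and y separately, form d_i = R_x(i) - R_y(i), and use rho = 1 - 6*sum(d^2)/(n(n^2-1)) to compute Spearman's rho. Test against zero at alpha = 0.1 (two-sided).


Step 1: Rank x and y separately (midranks; no ties here).
rank(x): 12->5, 11->4, 5->3, 14->6, 16->7, 1->1, 2->2
rank(y): 5->5, 4->4, 3->3, 7->7, 6->6, 1->1, 2->2
Step 2: d_i = R_x(i) - R_y(i); compute d_i^2.
  (5-5)^2=0, (4-4)^2=0, (3-3)^2=0, (6-7)^2=1, (7-6)^2=1, (1-1)^2=0, (2-2)^2=0
sum(d^2) = 2.
Step 3: rho = 1 - 6*2 / (7*(7^2 - 1)) = 1 - 12/336 = 0.964286.
Step 4: Under H0, t = rho * sqrt((n-2)/(1-rho^2)) = 8.1408 ~ t(5).
Step 5: Two-sided p-value from the t-distribution with 5 df = 0.000454.
Step 6: alpha = 0.1. reject H0.

rho = 0.9643, p = 0.000454, reject H0 at alpha = 0.1.


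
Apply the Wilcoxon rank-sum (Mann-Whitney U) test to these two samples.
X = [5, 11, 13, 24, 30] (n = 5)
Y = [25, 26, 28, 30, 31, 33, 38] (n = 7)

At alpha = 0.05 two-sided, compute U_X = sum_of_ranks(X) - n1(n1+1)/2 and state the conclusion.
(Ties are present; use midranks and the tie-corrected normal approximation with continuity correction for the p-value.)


Step 1: Combine and sort all 12 observations; assign midranks.
sorted (value, group): (5,X), (11,X), (13,X), (24,X), (25,Y), (26,Y), (28,Y), (30,X), (30,Y), (31,Y), (33,Y), (38,Y)
ranks: 5->1, 11->2, 13->3, 24->4, 25->5, 26->6, 28->7, 30->8.5, 30->8.5, 31->10, 33->11, 38->12
Step 2: Rank sum for X: R1 = 1 + 2 + 3 + 4 + 8.5 = 18.5.
Step 3: U_X = R1 - n1(n1+1)/2 = 18.5 - 5*6/2 = 18.5 - 15 = 3.5.
       U_Y = n1*n2 - U_X = 35 - 3.5 = 31.5.
Step 4: Ties are present, so use the tie-corrected normal approximation (with continuity correction) for the p-value.
Step 5: p-value = 0.028075; compare to alpha = 0.05. reject H0.

U_X = 3.5, p = 0.028075, reject H0 at alpha = 0.05.


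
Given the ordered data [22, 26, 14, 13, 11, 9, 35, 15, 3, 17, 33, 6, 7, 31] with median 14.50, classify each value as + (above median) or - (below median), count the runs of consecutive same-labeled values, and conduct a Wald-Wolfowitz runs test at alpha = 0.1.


Step 1: Compute median = 14.50; label A = above, B = below.
Labels in order: AABBBBAABAABBA  (n_A = 7, n_B = 7)
Step 2: Count runs R = 7.
Step 3: Under H0 (random ordering), E[R] = 2*n_A*n_B/(n_A+n_B) + 1 = 2*7*7/14 + 1 = 8.0000.
        Var[R] = 2*n_A*n_B*(2*n_A*n_B - n_A - n_B) / ((n_A+n_B)^2 * (n_A+n_B-1)) = 8232/2548 = 3.2308.
        SD[R] = 1.7974.
Step 4: Continuity-corrected z = (R + 0.5 - E[R]) / SD[R] = (7 + 0.5 - 8.0000) / 1.7974 = -0.2782.
Step 5: Two-sided p-value via normal approximation = 2*(1 - Phi(|z|)) = 0.780879.
Step 6: alpha = 0.1. fail to reject H0.

R = 7, z = -0.2782, p = 0.780879, fail to reject H0.


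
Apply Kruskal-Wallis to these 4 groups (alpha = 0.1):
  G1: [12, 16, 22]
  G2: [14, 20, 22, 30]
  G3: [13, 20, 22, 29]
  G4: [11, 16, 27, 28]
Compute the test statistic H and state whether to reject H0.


Step 1: Combine all N = 15 observations and assign midranks.
sorted (value, group, rank): (11,G4,1), (12,G1,2), (13,G3,3), (14,G2,4), (16,G1,5.5), (16,G4,5.5), (20,G2,7.5), (20,G3,7.5), (22,G1,10), (22,G2,10), (22,G3,10), (27,G4,12), (28,G4,13), (29,G3,14), (30,G2,15)
Step 2: Sum ranks within each group.
R_1 = 17.5 (n_1 = 3)
R_2 = 36.5 (n_2 = 4)
R_3 = 34.5 (n_3 = 4)
R_4 = 31.5 (n_4 = 4)
Step 3: H = 12/(N(N+1)) * sum(R_i^2/n_i) - 3(N+1)
     = 12/(15*16) * (17.5^2/3 + 36.5^2/4 + 34.5^2/4 + 31.5^2/4) - 3*16
     = 0.050000 * 980.771 - 48
     = 1.038542.
Step 4: Ties present; correction factor C = 1 - 36/(15^3 - 15) = 0.989286. Corrected H = 1.038542 / 0.989286 = 1.049789.
Step 5: Under H0, H ~ chi^2(3); p-value = 0.789207.
Step 6: alpha = 0.1. fail to reject H0.

H = 1.0498, df = 3, p = 0.789207, fail to reject H0.


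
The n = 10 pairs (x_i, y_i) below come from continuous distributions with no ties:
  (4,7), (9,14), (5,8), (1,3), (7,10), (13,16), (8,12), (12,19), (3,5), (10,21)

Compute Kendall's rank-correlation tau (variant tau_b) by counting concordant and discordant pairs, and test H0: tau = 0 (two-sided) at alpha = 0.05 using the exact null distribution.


Step 1: Enumerate the 45 unordered pairs (i,j) with i<j and classify each by sign(x_j-x_i) * sign(y_j-y_i).
  (1,2):dx=+5,dy=+7->C; (1,3):dx=+1,dy=+1->C; (1,4):dx=-3,dy=-4->C; (1,5):dx=+3,dy=+3->C
  (1,6):dx=+9,dy=+9->C; (1,7):dx=+4,dy=+5->C; (1,8):dx=+8,dy=+12->C; (1,9):dx=-1,dy=-2->C
  (1,10):dx=+6,dy=+14->C; (2,3):dx=-4,dy=-6->C; (2,4):dx=-8,dy=-11->C; (2,5):dx=-2,dy=-4->C
  (2,6):dx=+4,dy=+2->C; (2,7):dx=-1,dy=-2->C; (2,8):dx=+3,dy=+5->C; (2,9):dx=-6,dy=-9->C
  (2,10):dx=+1,dy=+7->C; (3,4):dx=-4,dy=-5->C; (3,5):dx=+2,dy=+2->C; (3,6):dx=+8,dy=+8->C
  (3,7):dx=+3,dy=+4->C; (3,8):dx=+7,dy=+11->C; (3,9):dx=-2,dy=-3->C; (3,10):dx=+5,dy=+13->C
  (4,5):dx=+6,dy=+7->C; (4,6):dx=+12,dy=+13->C; (4,7):dx=+7,dy=+9->C; (4,8):dx=+11,dy=+16->C
  (4,9):dx=+2,dy=+2->C; (4,10):dx=+9,dy=+18->C; (5,6):dx=+6,dy=+6->C; (5,7):dx=+1,dy=+2->C
  (5,8):dx=+5,dy=+9->C; (5,9):dx=-4,dy=-5->C; (5,10):dx=+3,dy=+11->C; (6,7):dx=-5,dy=-4->C
  (6,8):dx=-1,dy=+3->D; (6,9):dx=-10,dy=-11->C; (6,10):dx=-3,dy=+5->D; (7,8):dx=+4,dy=+7->C
  (7,9):dx=-5,dy=-7->C; (7,10):dx=+2,dy=+9->C; (8,9):dx=-9,dy=-14->C; (8,10):dx=-2,dy=+2->D
  (9,10):dx=+7,dy=+16->C
Step 2: C = 42, D = 3, total pairs = 45.
Step 3: tau = (C - D)/(n(n-1)/2) = (42 - 3)/45 = 0.866667.
Step 4: Exact two-sided p-value (enumerate n! = 3628800 permutations of y under H0): p = 0.000115.
Step 5: alpha = 0.05. reject H0.

tau_b = 0.8667 (C=42, D=3), p = 0.000115, reject H0.


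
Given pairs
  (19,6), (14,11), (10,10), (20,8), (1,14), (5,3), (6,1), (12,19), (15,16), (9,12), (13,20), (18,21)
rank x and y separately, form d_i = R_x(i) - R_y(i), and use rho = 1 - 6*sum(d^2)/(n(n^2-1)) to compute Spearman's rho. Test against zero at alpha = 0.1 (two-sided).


Step 1: Rank x and y separately (midranks; no ties here).
rank(x): 19->11, 14->8, 10->5, 20->12, 1->1, 5->2, 6->3, 12->6, 15->9, 9->4, 13->7, 18->10
rank(y): 6->3, 11->6, 10->5, 8->4, 14->8, 3->2, 1->1, 19->10, 16->9, 12->7, 20->11, 21->12
Step 2: d_i = R_x(i) - R_y(i); compute d_i^2.
  (11-3)^2=64, (8-6)^2=4, (5-5)^2=0, (12-4)^2=64, (1-8)^2=49, (2-2)^2=0, (3-1)^2=4, (6-10)^2=16, (9-9)^2=0, (4-7)^2=9, (7-11)^2=16, (10-12)^2=4
sum(d^2) = 230.
Step 3: rho = 1 - 6*230 / (12*(12^2 - 1)) = 1 - 1380/1716 = 0.195804.
Step 4: Under H0, t = rho * sqrt((n-2)/(1-rho^2)) = 0.6314 ~ t(10).
Step 5: Two-sided p-value from the t-distribution with 10 df = 0.541936.
Step 6: alpha = 0.1. fail to reject H0.

rho = 0.1958, p = 0.541936, fail to reject H0 at alpha = 0.1.


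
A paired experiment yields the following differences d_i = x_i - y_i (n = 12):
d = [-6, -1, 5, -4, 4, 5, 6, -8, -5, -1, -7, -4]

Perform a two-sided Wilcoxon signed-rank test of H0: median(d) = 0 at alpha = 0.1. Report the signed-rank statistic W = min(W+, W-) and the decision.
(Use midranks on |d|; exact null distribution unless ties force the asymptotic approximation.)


Step 1: Drop any zero differences (none here) and take |d_i|.
|d| = [6, 1, 5, 4, 4, 5, 6, 8, 5, 1, 7, 4]
Step 2: Midrank |d_i| (ties get averaged ranks).
ranks: |6|->9.5, |1|->1.5, |5|->7, |4|->4, |4|->4, |5|->7, |6|->9.5, |8|->12, |5|->7, |1|->1.5, |7|->11, |4|->4
Step 3: Attach original signs; sum ranks with positive sign and with negative sign.
W+ = 7 + 4 + 7 + 9.5 = 27.5
W- = 9.5 + 1.5 + 4 + 12 + 7 + 1.5 + 11 + 4 = 50.5
(Check: W+ + W- = 78 should equal n(n+1)/2 = 78.)
Step 4: Test statistic W = min(W+, W-) = 27.5.
Step 5: Ties in |d|, so use the tie-corrected normal approximation.
        E[W] = n(n+1)/4 = 12*13/4 = 39.
        Tie groups: |d|=1 (t=2), |d|=4 (t=3), |d|=5 (t=3), |d|=6 (t=2); sum(t^3 - t) = 60.
        Var[W] = n(n+1)(2n+1)/24 - sum(t^3-t)/48 = 3900/24 - 60/48 = 161.25.
        z = (W - E[W]) / sqrt(Var[W]) = (27.5 - 39) / 12.6984 = -0.9056.
        Two-sided p = 2*Phi(z) = 0.365135.
Step 6: alpha = 0.1. fail to reject H0.

W+ = 27.5, W- = 50.5, W = min = 27.5, p = 0.365135, fail to reject H0.


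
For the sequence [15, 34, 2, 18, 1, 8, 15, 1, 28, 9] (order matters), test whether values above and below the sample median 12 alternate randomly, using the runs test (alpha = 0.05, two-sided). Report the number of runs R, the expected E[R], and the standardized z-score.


Step 1: Compute median = 12; label A = above, B = below.
Labels in order: AABABBABAB  (n_A = 5, n_B = 5)
Step 2: Count runs R = 8.
Step 3: Under H0 (random ordering), E[R] = 2*n_A*n_B/(n_A+n_B) + 1 = 2*5*5/10 + 1 = 6.0000.
        Var[R] = 2*n_A*n_B*(2*n_A*n_B - n_A - n_B) / ((n_A+n_B)^2 * (n_A+n_B-1)) = 2000/900 = 2.2222.
        SD[R] = 1.4907.
Step 4: Continuity-corrected z = (R - 0.5 - E[R]) / SD[R] = (8 - 0.5 - 6.0000) / 1.4907 = 1.0062.
Step 5: Two-sided p-value via normal approximation = 2*(1 - Phi(|z|)) = 0.314305.
Step 6: alpha = 0.05. fail to reject H0.

R = 8, z = 1.0062, p = 0.314305, fail to reject H0.


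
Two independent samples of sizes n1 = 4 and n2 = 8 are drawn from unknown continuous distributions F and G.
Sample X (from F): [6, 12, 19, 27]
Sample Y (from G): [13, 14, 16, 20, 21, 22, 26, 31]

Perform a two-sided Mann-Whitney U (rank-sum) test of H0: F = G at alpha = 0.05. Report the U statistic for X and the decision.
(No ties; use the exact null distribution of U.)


Step 1: Combine and sort all 12 observations; assign midranks.
sorted (value, group): (6,X), (12,X), (13,Y), (14,Y), (16,Y), (19,X), (20,Y), (21,Y), (22,Y), (26,Y), (27,X), (31,Y)
ranks: 6->1, 12->2, 13->3, 14->4, 16->5, 19->6, 20->7, 21->8, 22->9, 26->10, 27->11, 31->12
Step 2: Rank sum for X: R1 = 1 + 2 + 6 + 11 = 20.
Step 3: U_X = R1 - n1(n1+1)/2 = 20 - 4*5/2 = 20 - 10 = 10.
       U_Y = n1*n2 - U_X = 32 - 10 = 22.
Step 4: No ties, so the exact null distribution of U (based on enumerating the C(12,4) = 495 equally likely rank assignments) gives the two-sided p-value.
Step 5: p-value = 0.367677; compare to alpha = 0.05. fail to reject H0.

U_X = 10, p = 0.367677, fail to reject H0 at alpha = 0.05.


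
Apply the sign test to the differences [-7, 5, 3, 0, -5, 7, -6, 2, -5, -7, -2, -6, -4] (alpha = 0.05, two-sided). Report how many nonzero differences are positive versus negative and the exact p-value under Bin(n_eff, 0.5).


Step 1: Discard zero differences. Original n = 13; n_eff = number of nonzero differences = 12.
Nonzero differences (with sign): -7, +5, +3, -5, +7, -6, +2, -5, -7, -2, -6, -4
Step 2: Count signs: positive = 4, negative = 8.
Step 3: Under H0: P(positive) = 0.5, so the number of positives S ~ Bin(12, 0.5).
Step 4: Two-sided exact p-value = sum of Bin(12,0.5) probabilities at or below the observed probability = 0.387695.
Step 5: alpha = 0.05. fail to reject H0.

n_eff = 12, pos = 4, neg = 8, p = 0.387695, fail to reject H0.


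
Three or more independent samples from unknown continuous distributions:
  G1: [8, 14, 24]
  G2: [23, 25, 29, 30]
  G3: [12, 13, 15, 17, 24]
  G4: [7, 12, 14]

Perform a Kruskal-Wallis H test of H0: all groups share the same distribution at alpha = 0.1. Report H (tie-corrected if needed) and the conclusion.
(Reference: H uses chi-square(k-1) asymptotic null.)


Step 1: Combine all N = 15 observations and assign midranks.
sorted (value, group, rank): (7,G4,1), (8,G1,2), (12,G3,3.5), (12,G4,3.5), (13,G3,5), (14,G1,6.5), (14,G4,6.5), (15,G3,8), (17,G3,9), (23,G2,10), (24,G1,11.5), (24,G3,11.5), (25,G2,13), (29,G2,14), (30,G2,15)
Step 2: Sum ranks within each group.
R_1 = 20 (n_1 = 3)
R_2 = 52 (n_2 = 4)
R_3 = 37 (n_3 = 5)
R_4 = 11 (n_4 = 3)
Step 3: H = 12/(N(N+1)) * sum(R_i^2/n_i) - 3(N+1)
     = 12/(15*16) * (20^2/3 + 52^2/4 + 37^2/5 + 11^2/3) - 3*16
     = 0.050000 * 1123.47 - 48
     = 8.173333.
Step 4: Ties present; correction factor C = 1 - 18/(15^3 - 15) = 0.994643. Corrected H = 8.173333 / 0.994643 = 8.217355.
Step 5: Under H0, H ~ chi^2(3); p-value = 0.041727.
Step 6: alpha = 0.1. reject H0.

H = 8.2174, df = 3, p = 0.041727, reject H0.


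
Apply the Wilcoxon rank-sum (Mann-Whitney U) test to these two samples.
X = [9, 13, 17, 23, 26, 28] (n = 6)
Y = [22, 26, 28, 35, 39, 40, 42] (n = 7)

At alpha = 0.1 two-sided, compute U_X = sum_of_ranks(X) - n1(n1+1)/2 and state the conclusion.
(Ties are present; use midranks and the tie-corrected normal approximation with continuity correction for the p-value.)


Step 1: Combine and sort all 13 observations; assign midranks.
sorted (value, group): (9,X), (13,X), (17,X), (22,Y), (23,X), (26,X), (26,Y), (28,X), (28,Y), (35,Y), (39,Y), (40,Y), (42,Y)
ranks: 9->1, 13->2, 17->3, 22->4, 23->5, 26->6.5, 26->6.5, 28->8.5, 28->8.5, 35->10, 39->11, 40->12, 42->13
Step 2: Rank sum for X: R1 = 1 + 2 + 3 + 5 + 6.5 + 8.5 = 26.
Step 3: U_X = R1 - n1(n1+1)/2 = 26 - 6*7/2 = 26 - 21 = 5.
       U_Y = n1*n2 - U_X = 42 - 5 = 37.
Step 4: Ties are present, so use the tie-corrected normal approximation (with continuity correction) for the p-value.
Step 5: p-value = 0.026392; compare to alpha = 0.1. reject H0.

U_X = 5, p = 0.026392, reject H0 at alpha = 0.1.


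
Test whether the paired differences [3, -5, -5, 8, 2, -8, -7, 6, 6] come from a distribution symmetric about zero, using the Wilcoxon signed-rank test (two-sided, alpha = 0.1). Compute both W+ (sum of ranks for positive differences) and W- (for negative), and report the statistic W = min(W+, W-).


Step 1: Drop any zero differences (none here) and take |d_i|.
|d| = [3, 5, 5, 8, 2, 8, 7, 6, 6]
Step 2: Midrank |d_i| (ties get averaged ranks).
ranks: |3|->2, |5|->3.5, |5|->3.5, |8|->8.5, |2|->1, |8|->8.5, |7|->7, |6|->5.5, |6|->5.5
Step 3: Attach original signs; sum ranks with positive sign and with negative sign.
W+ = 2 + 8.5 + 1 + 5.5 + 5.5 = 22.5
W- = 3.5 + 3.5 + 8.5 + 7 = 22.5
(Check: W+ + W- = 45 should equal n(n+1)/2 = 45.)
Step 4: Test statistic W = min(W+, W-) = 22.5.
Step 5: Ties in |d|, so use the tie-corrected normal approximation.
        E[W] = n(n+1)/4 = 9*10/4 = 22.5.
        Tie groups: |d|=5 (t=2), |d|=6 (t=2), |d|=8 (t=2); sum(t^3 - t) = 18.
        Var[W] = n(n+1)(2n+1)/24 - sum(t^3-t)/48 = 1710/24 - 18/48 = 70.875.
        z = (W - E[W]) / sqrt(Var[W]) = (22.5 - 22.5) / 8.4187 = 0.0000.
        Two-sided p = 2*Phi(z) = 1.000000.
Step 6: alpha = 0.1. fail to reject H0.

W+ = 22.5, W- = 22.5, W = min = 22.5, p = 1.000000, fail to reject H0.


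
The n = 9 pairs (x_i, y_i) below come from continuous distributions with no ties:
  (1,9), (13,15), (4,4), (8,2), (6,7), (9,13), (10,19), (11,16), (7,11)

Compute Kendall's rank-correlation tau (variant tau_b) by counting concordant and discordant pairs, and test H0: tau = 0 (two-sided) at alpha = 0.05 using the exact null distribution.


Step 1: Enumerate the 36 unordered pairs (i,j) with i<j and classify each by sign(x_j-x_i) * sign(y_j-y_i).
  (1,2):dx=+12,dy=+6->C; (1,3):dx=+3,dy=-5->D; (1,4):dx=+7,dy=-7->D; (1,5):dx=+5,dy=-2->D
  (1,6):dx=+8,dy=+4->C; (1,7):dx=+9,dy=+10->C; (1,8):dx=+10,dy=+7->C; (1,9):dx=+6,dy=+2->C
  (2,3):dx=-9,dy=-11->C; (2,4):dx=-5,dy=-13->C; (2,5):dx=-7,dy=-8->C; (2,6):dx=-4,dy=-2->C
  (2,7):dx=-3,dy=+4->D; (2,8):dx=-2,dy=+1->D; (2,9):dx=-6,dy=-4->C; (3,4):dx=+4,dy=-2->D
  (3,5):dx=+2,dy=+3->C; (3,6):dx=+5,dy=+9->C; (3,7):dx=+6,dy=+15->C; (3,8):dx=+7,dy=+12->C
  (3,9):dx=+3,dy=+7->C; (4,5):dx=-2,dy=+5->D; (4,6):dx=+1,dy=+11->C; (4,7):dx=+2,dy=+17->C
  (4,8):dx=+3,dy=+14->C; (4,9):dx=-1,dy=+9->D; (5,6):dx=+3,dy=+6->C; (5,7):dx=+4,dy=+12->C
  (5,8):dx=+5,dy=+9->C; (5,9):dx=+1,dy=+4->C; (6,7):dx=+1,dy=+6->C; (6,8):dx=+2,dy=+3->C
  (6,9):dx=-2,dy=-2->C; (7,8):dx=+1,dy=-3->D; (7,9):dx=-3,dy=-8->C; (8,9):dx=-4,dy=-5->C
Step 2: C = 27, D = 9, total pairs = 36.
Step 3: tau = (C - D)/(n(n-1)/2) = (27 - 9)/36 = 0.500000.
Step 4: Exact two-sided p-value (enumerate n! = 362880 permutations of y under H0): p = 0.075176.
Step 5: alpha = 0.05. fail to reject H0.

tau_b = 0.5000 (C=27, D=9), p = 0.075176, fail to reject H0.


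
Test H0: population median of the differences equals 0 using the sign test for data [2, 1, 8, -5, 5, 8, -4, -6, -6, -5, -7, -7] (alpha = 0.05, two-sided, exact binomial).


Step 1: Discard zero differences. Original n = 12; n_eff = number of nonzero differences = 12.
Nonzero differences (with sign): +2, +1, +8, -5, +5, +8, -4, -6, -6, -5, -7, -7
Step 2: Count signs: positive = 5, negative = 7.
Step 3: Under H0: P(positive) = 0.5, so the number of positives S ~ Bin(12, 0.5).
Step 4: Two-sided exact p-value = sum of Bin(12,0.5) probabilities at or below the observed probability = 0.774414.
Step 5: alpha = 0.05. fail to reject H0.

n_eff = 12, pos = 5, neg = 7, p = 0.774414, fail to reject H0.


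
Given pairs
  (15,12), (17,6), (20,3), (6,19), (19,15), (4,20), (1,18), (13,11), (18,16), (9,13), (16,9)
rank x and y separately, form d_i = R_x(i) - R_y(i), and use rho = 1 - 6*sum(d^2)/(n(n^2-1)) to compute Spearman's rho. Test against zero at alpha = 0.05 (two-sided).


Step 1: Rank x and y separately (midranks; no ties here).
rank(x): 15->6, 17->8, 20->11, 6->3, 19->10, 4->2, 1->1, 13->5, 18->9, 9->4, 16->7
rank(y): 12->5, 6->2, 3->1, 19->10, 15->7, 20->11, 18->9, 11->4, 16->8, 13->6, 9->3
Step 2: d_i = R_x(i) - R_y(i); compute d_i^2.
  (6-5)^2=1, (8-2)^2=36, (11-1)^2=100, (3-10)^2=49, (10-7)^2=9, (2-11)^2=81, (1-9)^2=64, (5-4)^2=1, (9-8)^2=1, (4-6)^2=4, (7-3)^2=16
sum(d^2) = 362.
Step 3: rho = 1 - 6*362 / (11*(11^2 - 1)) = 1 - 2172/1320 = -0.645455.
Step 4: Under H0, t = rho * sqrt((n-2)/(1-rho^2)) = -2.5352 ~ t(9).
Step 5: Two-sided p-value from the t-distribution with 9 df = 0.031963.
Step 6: alpha = 0.05. reject H0.

rho = -0.6455, p = 0.031963, reject H0 at alpha = 0.05.


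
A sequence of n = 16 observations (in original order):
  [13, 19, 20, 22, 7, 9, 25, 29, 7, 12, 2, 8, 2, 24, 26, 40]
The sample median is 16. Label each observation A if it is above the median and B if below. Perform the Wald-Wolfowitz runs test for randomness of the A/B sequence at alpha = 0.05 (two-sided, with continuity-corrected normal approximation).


Step 1: Compute median = 16; label A = above, B = below.
Labels in order: BAAABBAABBBBBAAA  (n_A = 8, n_B = 8)
Step 2: Count runs R = 6.
Step 3: Under H0 (random ordering), E[R] = 2*n_A*n_B/(n_A+n_B) + 1 = 2*8*8/16 + 1 = 9.0000.
        Var[R] = 2*n_A*n_B*(2*n_A*n_B - n_A - n_B) / ((n_A+n_B)^2 * (n_A+n_B-1)) = 14336/3840 = 3.7333.
        SD[R] = 1.9322.
Step 4: Continuity-corrected z = (R + 0.5 - E[R]) / SD[R] = (6 + 0.5 - 9.0000) / 1.9322 = -1.2939.
Step 5: Two-sided p-value via normal approximation = 2*(1 - Phi(|z|)) = 0.195709.
Step 6: alpha = 0.05. fail to reject H0.

R = 6, z = -1.2939, p = 0.195709, fail to reject H0.


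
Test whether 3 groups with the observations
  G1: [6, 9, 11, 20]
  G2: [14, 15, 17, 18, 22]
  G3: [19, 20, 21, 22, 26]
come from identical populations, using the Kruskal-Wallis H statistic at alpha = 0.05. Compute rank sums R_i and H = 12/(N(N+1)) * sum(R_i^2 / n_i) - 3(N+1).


Step 1: Combine all N = 14 observations and assign midranks.
sorted (value, group, rank): (6,G1,1), (9,G1,2), (11,G1,3), (14,G2,4), (15,G2,5), (17,G2,6), (18,G2,7), (19,G3,8), (20,G1,9.5), (20,G3,9.5), (21,G3,11), (22,G2,12.5), (22,G3,12.5), (26,G3,14)
Step 2: Sum ranks within each group.
R_1 = 15.5 (n_1 = 4)
R_2 = 34.5 (n_2 = 5)
R_3 = 55 (n_3 = 5)
Step 3: H = 12/(N(N+1)) * sum(R_i^2/n_i) - 3(N+1)
     = 12/(14*15) * (15.5^2/4 + 34.5^2/5 + 55^2/5) - 3*15
     = 0.057143 * 903.112 - 45
     = 6.606429.
Step 4: Ties present; correction factor C = 1 - 12/(14^3 - 14) = 0.995604. Corrected H = 6.606429 / 0.995604 = 6.635596.
Step 5: Under H0, H ~ chi^2(2); p-value = 0.036233.
Step 6: alpha = 0.05. reject H0.

H = 6.6356, df = 2, p = 0.036233, reject H0.


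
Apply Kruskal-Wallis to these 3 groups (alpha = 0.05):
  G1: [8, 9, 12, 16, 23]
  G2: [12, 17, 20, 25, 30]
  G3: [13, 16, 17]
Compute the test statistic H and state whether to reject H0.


Step 1: Combine all N = 13 observations and assign midranks.
sorted (value, group, rank): (8,G1,1), (9,G1,2), (12,G1,3.5), (12,G2,3.5), (13,G3,5), (16,G1,6.5), (16,G3,6.5), (17,G2,8.5), (17,G3,8.5), (20,G2,10), (23,G1,11), (25,G2,12), (30,G2,13)
Step 2: Sum ranks within each group.
R_1 = 24 (n_1 = 5)
R_2 = 47 (n_2 = 5)
R_3 = 20 (n_3 = 3)
Step 3: H = 12/(N(N+1)) * sum(R_i^2/n_i) - 3(N+1)
     = 12/(13*14) * (24^2/5 + 47^2/5 + 20^2/3) - 3*14
     = 0.065934 * 690.333 - 42
     = 3.516484.
Step 4: Ties present; correction factor C = 1 - 18/(13^3 - 13) = 0.991758. Corrected H = 3.516484 / 0.991758 = 3.545706.
Step 5: Under H0, H ~ chi^2(2); p-value = 0.169848.
Step 6: alpha = 0.05. fail to reject H0.

H = 3.5457, df = 2, p = 0.169848, fail to reject H0.


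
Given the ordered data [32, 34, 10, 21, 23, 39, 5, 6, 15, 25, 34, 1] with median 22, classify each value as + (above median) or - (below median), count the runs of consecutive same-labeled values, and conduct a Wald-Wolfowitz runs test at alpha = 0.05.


Step 1: Compute median = 22; label A = above, B = below.
Labels in order: AABBAABBBAAB  (n_A = 6, n_B = 6)
Step 2: Count runs R = 6.
Step 3: Under H0 (random ordering), E[R] = 2*n_A*n_B/(n_A+n_B) + 1 = 2*6*6/12 + 1 = 7.0000.
        Var[R] = 2*n_A*n_B*(2*n_A*n_B - n_A - n_B) / ((n_A+n_B)^2 * (n_A+n_B-1)) = 4320/1584 = 2.7273.
        SD[R] = 1.6514.
Step 4: Continuity-corrected z = (R + 0.5 - E[R]) / SD[R] = (6 + 0.5 - 7.0000) / 1.6514 = -0.3028.
Step 5: Two-sided p-value via normal approximation = 2*(1 - Phi(|z|)) = 0.762069.
Step 6: alpha = 0.05. fail to reject H0.

R = 6, z = -0.3028, p = 0.762069, fail to reject H0.


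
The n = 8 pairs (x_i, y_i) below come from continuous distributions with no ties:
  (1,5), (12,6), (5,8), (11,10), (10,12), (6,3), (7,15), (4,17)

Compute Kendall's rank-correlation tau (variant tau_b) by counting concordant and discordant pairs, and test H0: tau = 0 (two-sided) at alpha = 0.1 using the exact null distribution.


Step 1: Enumerate the 28 unordered pairs (i,j) with i<j and classify each by sign(x_j-x_i) * sign(y_j-y_i).
  (1,2):dx=+11,dy=+1->C; (1,3):dx=+4,dy=+3->C; (1,4):dx=+10,dy=+5->C; (1,5):dx=+9,dy=+7->C
  (1,6):dx=+5,dy=-2->D; (1,7):dx=+6,dy=+10->C; (1,8):dx=+3,dy=+12->C; (2,3):dx=-7,dy=+2->D
  (2,4):dx=-1,dy=+4->D; (2,5):dx=-2,dy=+6->D; (2,6):dx=-6,dy=-3->C; (2,7):dx=-5,dy=+9->D
  (2,8):dx=-8,dy=+11->D; (3,4):dx=+6,dy=+2->C; (3,5):dx=+5,dy=+4->C; (3,6):dx=+1,dy=-5->D
  (3,7):dx=+2,dy=+7->C; (3,8):dx=-1,dy=+9->D; (4,5):dx=-1,dy=+2->D; (4,6):dx=-5,dy=-7->C
  (4,7):dx=-4,dy=+5->D; (4,8):dx=-7,dy=+7->D; (5,6):dx=-4,dy=-9->C; (5,7):dx=-3,dy=+3->D
  (5,8):dx=-6,dy=+5->D; (6,7):dx=+1,dy=+12->C; (6,8):dx=-2,dy=+14->D; (7,8):dx=-3,dy=+2->D
Step 2: C = 13, D = 15, total pairs = 28.
Step 3: tau = (C - D)/(n(n-1)/2) = (13 - 15)/28 = -0.071429.
Step 4: Exact two-sided p-value (enumerate n! = 40320 permutations of y under H0): p = 0.904861.
Step 5: alpha = 0.1. fail to reject H0.

tau_b = -0.0714 (C=13, D=15), p = 0.904861, fail to reject H0.


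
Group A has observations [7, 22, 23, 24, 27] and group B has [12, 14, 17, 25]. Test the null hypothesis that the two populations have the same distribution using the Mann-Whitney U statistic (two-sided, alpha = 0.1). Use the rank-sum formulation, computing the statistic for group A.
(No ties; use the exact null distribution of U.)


Step 1: Combine and sort all 9 observations; assign midranks.
sorted (value, group): (7,X), (12,Y), (14,Y), (17,Y), (22,X), (23,X), (24,X), (25,Y), (27,X)
ranks: 7->1, 12->2, 14->3, 17->4, 22->5, 23->6, 24->7, 25->8, 27->9
Step 2: Rank sum for X: R1 = 1 + 5 + 6 + 7 + 9 = 28.
Step 3: U_X = R1 - n1(n1+1)/2 = 28 - 5*6/2 = 28 - 15 = 13.
       U_Y = n1*n2 - U_X = 20 - 13 = 7.
Step 4: No ties, so the exact null distribution of U (based on enumerating the C(9,5) = 126 equally likely rank assignments) gives the two-sided p-value.
Step 5: p-value = 0.555556; compare to alpha = 0.1. fail to reject H0.

U_X = 13, p = 0.555556, fail to reject H0 at alpha = 0.1.


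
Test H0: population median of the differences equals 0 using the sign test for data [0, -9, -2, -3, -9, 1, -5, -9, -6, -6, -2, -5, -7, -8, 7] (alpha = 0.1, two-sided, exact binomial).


Step 1: Discard zero differences. Original n = 15; n_eff = number of nonzero differences = 14.
Nonzero differences (with sign): -9, -2, -3, -9, +1, -5, -9, -6, -6, -2, -5, -7, -8, +7
Step 2: Count signs: positive = 2, negative = 12.
Step 3: Under H0: P(positive) = 0.5, so the number of positives S ~ Bin(14, 0.5).
Step 4: Two-sided exact p-value = sum of Bin(14,0.5) probabilities at or below the observed probability = 0.012939.
Step 5: alpha = 0.1. reject H0.

n_eff = 14, pos = 2, neg = 12, p = 0.012939, reject H0.
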